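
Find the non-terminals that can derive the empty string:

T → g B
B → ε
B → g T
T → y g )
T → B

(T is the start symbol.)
{ 'B', 'T' }

ε-productions: B → ε
So B is immediately nullable.
T → B: every symbol on the right is nullable, so T is nullable too.
Every non-terminal is now nullable.
Nullable = { 'B', 'T' }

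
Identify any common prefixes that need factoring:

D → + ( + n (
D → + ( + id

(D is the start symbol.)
Yes, D has productions with common prefix '+ ( +'

Left-factoring is needed when two productions for the same non-terminal
share a common prefix on the right-hand side.

Productions for D:
  D → + ( + n (
  D → + ( + id

Found common prefix '+ ( +' in productions for D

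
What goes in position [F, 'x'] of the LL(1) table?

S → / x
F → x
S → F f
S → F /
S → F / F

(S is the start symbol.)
To find M[F, 'x'], we find productions for F where 'x' is in the predict set (PREDICT(N → α) = (FIRST(α) \ {ε}) ∪ (FOLLOW(N) if α ⇒* ε)).

F → x: PREDICT = { 'x' }
  'x' is in predict set, so this production goes in M[F, 'x']

M[F, 'x'] = F → x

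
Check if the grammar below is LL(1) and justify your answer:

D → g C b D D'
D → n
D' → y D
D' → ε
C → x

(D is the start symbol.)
No. Predict set conflict for D': { 'y' }

Relevant sets:
  FOLLOW(D') = { $, 'y' }

For D:
  PREDICT(D → g C b D D') = { 'g' }
  PREDICT(D → n) = { 'n' }
For D':
  PREDICT(D' → y D) = { 'y' }
  PREDICT(D' → ε) = { $, 'y' }
C has a single production, so nothing to check there.

Conflict found: Predict set conflict for D': { 'y' }
The grammar is NOT LL(1).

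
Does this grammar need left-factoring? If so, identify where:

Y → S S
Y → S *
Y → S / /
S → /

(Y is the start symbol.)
Yes, Y has productions with common prefix 'S'

Left-factoring is needed when two productions for the same non-terminal
share a common prefix on the right-hand side.

Productions for Y:
  Y → S S
  Y → S *
  Y → S / /

Found common prefix 'S' in productions for Y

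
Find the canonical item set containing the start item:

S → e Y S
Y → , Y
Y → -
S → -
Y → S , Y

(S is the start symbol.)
First, augment the grammar with S' → S
I₀ = CLOSURE({ [S' → . S] }):
  [S' → . S] has the dot before S: add [S → . e Y S], [S → . -]
No further items can be added.

I₀ = { [S → . -], [S → . e Y S], [S' → . S] }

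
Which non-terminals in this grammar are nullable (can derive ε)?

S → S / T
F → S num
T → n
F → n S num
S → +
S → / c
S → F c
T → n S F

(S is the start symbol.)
There are no ε-productions, so no non-terminal can derive ε.
No non-terminals are nullable.

Answer: None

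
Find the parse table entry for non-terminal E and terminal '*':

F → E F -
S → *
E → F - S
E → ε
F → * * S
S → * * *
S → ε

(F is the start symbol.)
E → F - S, E → ε

To find M[E, '*'], we find productions for E where '*' is in the predict set (PREDICT(N → α) = (FIRST(α) \ {ε}) ∪ (FOLLOW(N) if α ⇒* ε)).

Relevant sets:
  FIRST(F) = { '*' }
  FOLLOW(E) = { '*' }

E → F - S: PREDICT = { '*' }
  '*' is in predict set, so this production goes in M[E, '*']
E → ε: PREDICT = { '*' }
  '*' is in predict set, so this production goes in M[E, '*']

M[E, '*'] = E → F - S, E → ε  (a multiply-defined cell — the grammar is not LL(1))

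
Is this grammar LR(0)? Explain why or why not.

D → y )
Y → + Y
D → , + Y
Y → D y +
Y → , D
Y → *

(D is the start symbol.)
Augment with D' → D and build the canonical LR(0) collection (I0 = CLOSURE({[D' → . D]}), then GOTO on every symbol after a dot until no new states appear). It has 15 states:
  I0: { [D → . , + Y], [D → . y )], [D' → . D] }  — shift
  I1: { [D → , . + Y] }  — shift
  I2: { [D' → D .] }  — accept
  I3: { [D → y . )] }  — shift
  I4: { [D → y ) .] }  — reduce
  I5: { [D → , + . Y], [D → . , + Y], [D → . y )], [Y → . *], [Y → . + Y], [Y → . , D], [Y → . D y +] }  — shift
  I6: { [Y → * .] }  — reduce
  I7: { [D → . , + Y], [D → . y )], [Y → + . Y], [Y → . *], [Y → . + Y], [Y → . , D], [Y → . D y +] }  — shift
  I8: { [D → , . + Y], [D → . , + Y], [D → . y )], [Y → , . D] }  — shift
  I9: { [Y → D . y +] }  — shift
  I10: { [D → , + Y .] }  — reduce
  I11: { [Y → D y . +] }  — shift
  I12: { [Y → D y + .] }  — reduce
  I13: { [Y → , D .] }  — reduce
  I14: { [Y → + Y .] }  — reduce

Every state is either a pure shift/goto state or contains exactly one complete item and nothing to shift — no conflicts. The grammar is LR(0).

Answer: Yes, the grammar is LR(0)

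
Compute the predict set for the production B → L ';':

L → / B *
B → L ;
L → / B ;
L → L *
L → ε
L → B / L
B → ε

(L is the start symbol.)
{ '*', '/', ';' }

PREDICT(B → L ';') = (FIRST(RHS) \ {ε}) ∪ (FOLLOW(B) if ε ∈ FIRST(RHS), i.e. RHS ⇒* ε)
FIRST(L) = { '*', '/', ';', ε }
FIRST(L ';') = { '*', '/', ';' }
ε ∉ FIRST(L ';'), so FOLLOW(B) is not added.
PREDICT(B → L ';') = { '*', '/', ';' }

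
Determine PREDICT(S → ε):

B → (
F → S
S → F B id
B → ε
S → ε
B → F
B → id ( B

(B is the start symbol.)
PREDICT(S → ε) = (FIRST(RHS) \ {ε}) ∪ (FOLLOW(S) if ε ∈ FIRST(RHS), i.e. RHS ⇒* ε)
The right-hand side is ε (FIRST(ε) = { ε }), so the predict set is FOLLOW(S) = { $, '(', 'id' }
PREDICT(S → ε) = { $, '(', 'id' }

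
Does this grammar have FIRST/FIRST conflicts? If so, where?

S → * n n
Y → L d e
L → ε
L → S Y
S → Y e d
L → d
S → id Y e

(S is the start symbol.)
FIRST sets of the non-terminals at (or reachable through a nullable prefix from) the front of some alternative:
  FIRST(Y) = { '*', 'd', 'id' }
  FIRST(S) = { '*', 'd', 'id' }

Productions for S:
  S → * n n: FIRST = { '*' }
  S → Y e d: FIRST = { '*', 'd', 'id' }
  S → id Y e: FIRST = { 'id' }
Productions for L:
  L → ε: FIRST = { ε }
  L → S Y: FIRST = { '*', 'd', 'id' }
  L → d: FIRST = { 'd' }
Y has only one production, so no FIRST/FIRST conflict is possible there.

Conflict for S: S → * n n and S → Y e d
  Overlap: { '*' }
Conflict for S: S → Y e d and S → id Y e
  Overlap: { 'id' }
Conflict for L: L → S Y and L → d
  Overlap: { 'd' }

Answer: Yes. S → '*' n n / S → Y e d on { '*' }; S → Y e d / S → id Y e on { 'id' }; L → S Y / L → d on { 'd' }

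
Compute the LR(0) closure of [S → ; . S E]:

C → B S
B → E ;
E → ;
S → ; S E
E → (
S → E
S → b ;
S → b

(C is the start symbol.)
To compute CLOSURE, for each item [A → α.Bβ] where B is a non-terminal, add [B → .γ] for all productions B → γ; repeat for the newly added items until nothing changes.

Start with: [S → ; . S E]
  [S → ; . S E] has the dot before S: add [S → . ; S E], [S → . E], [S → . b ;], [S → . b]
  [S → . E] has the dot before E: add [E → . ;], [E → . (]
No further items can be added.

CLOSURE = { [E → . (], [E → . ;], [S → . ; S E], [S → . E], [S → . b ;], [S → . b], [S → ; . S E] }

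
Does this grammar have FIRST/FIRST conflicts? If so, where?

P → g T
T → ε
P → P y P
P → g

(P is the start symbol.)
Yes. P → g T / P → P y P on { 'g' }; P → g T / P → g on { 'g' }; P → P y P / P → g on { 'g' }

A FIRST/FIRST conflict occurs when two productions N → α and N → β for the same non-terminal have FIRST(α) ∩ FIRST(β) ≠ ∅ (with ε ∈ FIRST of a nullable right-hand side, so two nullable alternatives also conflict).

FIRST sets of the non-terminals at (or reachable through a nullable prefix from) the front of some alternative:
  FIRST(P) = { 'g' }

Productions for P:
  P → g T: FIRST = { 'g' }
  P → P y P: FIRST = { 'g' }
  P → g: FIRST = { 'g' }
T has only one production, so no FIRST/FIRST conflict is possible there.

Conflict for P: P → g T and P → P y P
  Overlap: { 'g' }
Conflict for P: P → g T and P → g
  Overlap: { 'g' }
Conflict for P: P → P y P and P → g
  Overlap: { 'g' }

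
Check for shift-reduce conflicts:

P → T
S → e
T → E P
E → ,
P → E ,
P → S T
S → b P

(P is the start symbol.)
Augment with P' → P and build the canonical LR(0) collection (I0 = CLOSURE({[P' → . P]}), then GOTO on every symbol after a dot until no new states appear). It has 13 states:
  I0: { [E → . ,], [P → . E ,], [P → . S T], [P → . T], [P' → . P], [S → . b P], [S → . e], [T → . E P] }  — shift
  I1: { [E → , .] }  — reduce
  I2: { [E → . ,], [P → . E ,], [P → . S T], [P → . T], [P → E . ,], [S → . b P], [S → . e], [T → . E P], [T → E . P] }  — shift
  I3: { [P' → P .] }  — accept
  I4: { [E → . ,], [P → S . T], [T → . E P] }  — shift
  I5: { [P → T .] }  — reduce
  I6: { [E → . ,], [P → . E ,], [P → . S T], [P → . T], [S → . b P], [S → . e], [S → b . P], [T → . E P] }  — shift
  I7: { [S → e .] }  — reduce
  I8: { [S → b P .] }  — reduce
  I9: { [E → . ,], [P → . E ,], [P → . S T], [P → . T], [S → . b P], [S → . e], [T → . E P], [T → E . P] }  — shift
  I10: { [P → S T .] }  — reduce
  I11: { [T → E P .] }  — reduce
  I12: { [E → , .], [P → E , .] }  — 2 reduces

No state contains both a complete item and a shift item.

Answer: No shift-reduce conflicts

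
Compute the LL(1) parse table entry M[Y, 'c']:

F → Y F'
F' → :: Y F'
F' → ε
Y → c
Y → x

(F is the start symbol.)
To find M[Y, 'c'], we find productions for Y where 'c' is in the predict set (PREDICT(N → α) = (FIRST(α) \ {ε}) ∪ (FOLLOW(N) if α ⇒* ε)).

Y → c: PREDICT = { 'c' }
  'c' is in predict set, so this production goes in M[Y, 'c']
Y → x: PREDICT = { 'x' }

M[Y, 'c'] = Y → c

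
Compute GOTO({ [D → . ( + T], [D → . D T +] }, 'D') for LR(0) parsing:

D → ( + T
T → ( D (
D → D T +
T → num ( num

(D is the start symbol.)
GOTO(I, 'D') = CLOSURE({ [A → αX.β] : [A → α.Xβ] ∈ I, X = 'D' })

Items with dot before 'D', with the dot advanced:
  [D → . D T +] → [D → D . T +]
Closure of the advanced items:
  [D → D . T +] has the dot before T: add [T → . ( D (], [T → . num ( num]

GOTO = { [D → D . T +], [T → . ( D (], [T → . num ( num] }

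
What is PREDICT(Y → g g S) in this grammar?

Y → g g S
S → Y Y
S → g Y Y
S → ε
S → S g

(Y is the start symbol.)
PREDICT(Y → g g S) = (FIRST(RHS) \ {ε}) ∪ (FOLLOW(Y) if ε ∈ FIRST(RHS), i.e. RHS ⇒* ε)
FIRST(g g S) = { 'g' }
ε ∉ FIRST(g g S), so FOLLOW(Y) is not added.
PREDICT(Y → g g S) = { 'g' }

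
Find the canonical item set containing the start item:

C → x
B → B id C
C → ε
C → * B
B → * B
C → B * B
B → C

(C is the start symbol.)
First, augment the grammar with C' → C
I₀ = CLOSURE({ [C' → . C] }):
  [C' → . C] has the dot before C: add [C → . x], [C → .], [C → . * B], [C → . B * B]
  [C → . B * B] has the dot before B: add [B → . B id C], [B → . * B], [B → . C]
No further items can be added.

I₀ = { [B → . * B], [B → . B id C], [B → . C], [C → . * B], [C → . B * B], [C → . x], [C → .], [C' → . C] }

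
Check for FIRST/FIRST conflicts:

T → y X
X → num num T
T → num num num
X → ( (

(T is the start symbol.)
No FIRST/FIRST conflicts.

Productions for T:
  T → y X: FIRST = { 'y' }
  T → num num num: FIRST = { 'num' }
Productions for X:
  X → num num T: FIRST = { 'num' }
  X → ( (: FIRST = { '(' }

All alternatives of each non-terminal have pairwise disjoint FIRST sets.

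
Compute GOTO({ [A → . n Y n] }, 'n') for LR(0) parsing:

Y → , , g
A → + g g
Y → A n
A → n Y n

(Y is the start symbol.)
{ [A → . + g g], [A → . n Y n], [A → n . Y n], [Y → . , , g], [Y → . A n] }

GOTO(I, 'n') = CLOSURE({ [A → αX.β] : [A → α.Xβ] ∈ I, X = 'n' })

Items with dot before 'n', with the dot advanced:
  [A → . n Y n] → [A → n . Y n]
Closure of the advanced items:
  [A → n . Y n] has the dot before Y: add [Y → . , , g], [Y → . A n]
  [Y → . A n] has the dot before A: add [A → . + g g], [A → . n Y n]

GOTO = { [A → . + g g], [A → . n Y n], [A → n . Y n], [Y → . , , g], [Y → . A n] }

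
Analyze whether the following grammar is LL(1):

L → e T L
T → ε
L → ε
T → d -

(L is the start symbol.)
A grammar is LL(1) if for each non-terminal N with multiple productions, the predict sets of those productions are pairwise disjoint, where PREDICT(N → α) = (FIRST(α) \ {ε}) ∪ (FOLLOW(N) if α ⇒* ε).

Relevant sets:
  FOLLOW(L) = { $ }
  FOLLOW(T) = { $, 'e' }

For L:
  PREDICT(L → e T L) = { 'e' }
  PREDICT(L → ε) = { $ }
For T:
  PREDICT(T → ε) = { $, 'e' }
  PREDICT(T → d '-') = { 'd' }

All predict sets are disjoint. The grammar IS LL(1).

Answer: Yes, the grammar is LL(1).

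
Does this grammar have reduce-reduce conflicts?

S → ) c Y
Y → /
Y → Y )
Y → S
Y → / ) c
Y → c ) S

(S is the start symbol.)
A reduce-reduce conflict occurs when an LR(0) state has two complete items [A → α .] and [B → β .] — both call for a reduction, and with no lookahead the parser cannot choose between them.

Augment with S' → S and build the canonical LR(0) collection (I0 = CLOSURE({[S' → . S]}), then GOTO on every symbol after a dot until no new states appear). It has 13 states:
  I0: { [S → . ) c Y], [S' → . S] }  — shift
  I1: { [S → ) . c Y] }  — shift
  I2: { [S' → S .] }  — accept
  I3: { [S → ) c . Y], [S → . ) c Y], [Y → . / ) c], [Y → . /], [Y → . S], [Y → . Y )], [Y → . c ) S] }  — shift
  I4: { [Y → / . ) c], [Y → / .] }  — shift, reduce
  I5: { [Y → S .] }  — reduce
  I6: { [S → ) c Y .], [Y → Y . )] }  — shift, reduce
  I7: { [Y → c . ) S] }  — shift
  I8: { [S → . ) c Y], [Y → c ) . S] }  — shift
  I9: { [Y → c ) S .] }  — reduce
  I10: { [Y → Y ) .] }  — reduce
  I11: { [Y → / ) . c] }  — shift
  I12: { [Y → / ) c .] }  — reduce

No state contains more than one complete item.

Answer: No reduce-reduce conflicts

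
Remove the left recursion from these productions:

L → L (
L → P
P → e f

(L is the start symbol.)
L is directly left-recursive. The standard transformation for
  A → A α₁ | ... | A α_m | β₁ | ... | β_n
is
  A  → β₁ A' | ... | β_n A'
  A' → α₁ A' | ... | α_m A' | ε

L → P becomes L → P L'
L → L ( becomes L' → ( L'
Add L' → ε

Productions for other non-terminals are unchanged:
  P → e f

Resulting grammar:
L → P L'
L' → ( L'
L' → ε
P → e f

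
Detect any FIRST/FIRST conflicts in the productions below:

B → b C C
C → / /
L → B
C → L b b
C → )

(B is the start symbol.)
No FIRST/FIRST conflicts.

FIRST sets of the non-terminals at (or reachable through a nullable prefix from) the front of some alternative:
  FIRST(L) = { 'b' }

Productions for C:
  C → / /: FIRST = { '/' }
  C → L b b: FIRST = { 'b' }
  C → ): FIRST = { ')' }
B, L have only one production, so no FIRST/FIRST conflict is possible there.

All alternatives of each non-terminal have pairwise disjoint FIRST sets.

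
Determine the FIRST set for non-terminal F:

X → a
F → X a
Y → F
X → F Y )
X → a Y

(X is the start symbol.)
{ 'a' }

FIRST sets of the other non-terminals involved (by the same procedure, iterated to a fixed point):
  FIRST(X) = { 'a' }

From F → X a:
  - X is a non-terminal: add FIRST(X) \ {ε} = { 'a' }
    X is not nullable, so stop

Collecting: FIRST(F) = { 'a' }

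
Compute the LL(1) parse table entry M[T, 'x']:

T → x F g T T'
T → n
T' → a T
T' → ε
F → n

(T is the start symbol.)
T → x F g T T'

To find M[T, 'x'], we find productions for T where 'x' is in the predict set (PREDICT(N → α) = (FIRST(α) \ {ε}) ∪ (FOLLOW(N) if α ⇒* ε)).

T → x F g T T': PREDICT = { 'x' }
  'x' is in predict set, so this production goes in M[T, 'x']
T → n: PREDICT = { 'n' }

M[T, 'x'] = T → x F g T T'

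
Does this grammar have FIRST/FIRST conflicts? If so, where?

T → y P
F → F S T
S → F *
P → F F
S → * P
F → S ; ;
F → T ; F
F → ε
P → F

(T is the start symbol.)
Yes. F → F S T / F → S ';' ';' on { '*', 'y' }; F → F S T / F → T ';' F on { 'y' }; F → S ';' ';' / F → T ';' F on { 'y' }; S → F '*' / S → '*' P on { '*' }; P → F F / P → F on { '*', 'y', ε }

A FIRST/FIRST conflict occurs when two productions N → α and N → β for the same non-terminal have FIRST(α) ∩ FIRST(β) ≠ ∅ (with ε ∈ FIRST of a nullable right-hand side, so two nullable alternatives also conflict).

FIRST sets of the non-terminals at (or reachable through a nullable prefix from) the front of some alternative:
  FIRST(F) = { '*', 'y', ε }
  FIRST(S) = { '*', 'y' }
  FIRST(T) = { 'y' }

Productions for F:
  F → F S T: FIRST = { '*', 'y' }
  F → S ; ;: FIRST = { '*', 'y' }
  F → T ; F: FIRST = { 'y' }
  F → ε: FIRST = { ε }
Productions for S:
  S → F *: FIRST = { '*', 'y' }
  S → * P: FIRST = { '*' }
Productions for P:
  P → F F: FIRST = { '*', 'y', ε }
  P → F: FIRST = { '*', 'y', ε }
T has only one production, so no FIRST/FIRST conflict is possible there.

Conflict for F: F → F S T and F → S ; ;
  Overlap: { '*', 'y' }
Conflict for F: F → F S T and F → T ; F
  Overlap: { 'y' }
Conflict for F: F → S ; ; and F → T ; F
  Overlap: { 'y' }
Conflict for S: S → F * and S → * P
  Overlap: { '*' }
Conflict for P: P → F F and P → F
  Overlap: { '*', 'y', ε }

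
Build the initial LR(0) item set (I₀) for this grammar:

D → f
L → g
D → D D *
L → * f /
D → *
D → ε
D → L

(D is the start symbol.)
First, augment the grammar with D' → D
I₀ = CLOSURE({ [D' → . D] }):
  [D' → . D] has the dot before D: add [D → . f], [D → . D D *], [D → . *], [D → .], [D → . L]
  [D → . L] has the dot before L: add [L → . g], [L → . * f /]
No further items can be added.

I₀ = { [D → . *], [D → . D D *], [D → . L], [D → . f], [D → .], [D' → . D], [L → . * f /], [L → . g] }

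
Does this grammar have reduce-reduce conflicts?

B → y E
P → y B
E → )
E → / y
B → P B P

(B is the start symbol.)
No reduce-reduce conflicts

A reduce-reduce conflict occurs when an LR(0) state has two complete items [A → α .] and [B → β .] — both call for a reduction, and with no lookahead the parser cannot choose between them.

Augment with B' → B and build the canonical LR(0) collection (I0 = CLOSURE({[B' → . B]}), then GOTO on every symbol after a dot until no new states appear). It has 12 states:
  I0: { [B → . P B P], [B → . y E], [B' → . B], [P → . y B] }  — shift
  I1: { [B' → B .] }  — accept
  I2: { [B → . P B P], [B → . y E], [B → P . B P], [P → . y B] }  — shift
  I3: { [B → . P B P], [B → . y E], [B → y . E], [E → . )], [E → . / y], [P → . y B], [P → y . B] }  — shift
  I4: { [E → ) .] }  — reduce
  I5: { [E → / . y] }  — shift
  I6: { [P → y B .] }  — reduce
  I7: { [B → y E .] }  — reduce
  I8: { [E → / y .] }  — reduce
  I9: { [B → P B . P], [P → . y B] }  — shift
  I10: { [B → P B P .] }  — reduce
  I11: { [B → . P B P], [B → . y E], [P → . y B], [P → y . B] }  — shift

No state contains more than one complete item.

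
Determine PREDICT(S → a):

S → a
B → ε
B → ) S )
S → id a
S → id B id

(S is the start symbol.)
PREDICT(S → a) = (FIRST(RHS) \ {ε}) ∪ (FOLLOW(S) if ε ∈ FIRST(RHS), i.e. RHS ⇒* ε)
FIRST(a) = { 'a' }
ε ∉ FIRST(a), so FOLLOW(S) is not added.
PREDICT(S → a) = { 'a' }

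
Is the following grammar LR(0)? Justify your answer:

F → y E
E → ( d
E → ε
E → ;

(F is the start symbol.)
No. Shift-reduce conflict between [E → .] and [E → . ( d]

A grammar is LR(0) if no state in the canonical LR(0) collection has:
  - both a shift item (dot before a terminal) and a complete item (shift-reduce conflict), or
  - two or more complete items (reduce-reduce conflict; the accept item [F' → F .] counts as a complete item here).

Augment with F' → F and build the canonical LR(0) collection (I0 = CLOSURE({[F' → . F]}), then GOTO on every symbol after a dot until no new states appear). It has 7 states:
  I0: { [F → . y E], [F' → . F] }  — shift
  I1: { [F' → F .] }  — accept
  I2: { [E → . ( d], [E → . ;], [E → .], [F → y . E] }  — shift, reduce
  I3: { [E → ( . d] }  — shift
  I4: { [E → ; .] }  — reduce
  I5: { [F → y E .] }  — reduce
  I6: { [E → ( d .] }  — reduce

Conflict in state I2:
  Shift-reduce conflict between [E → .] and [E → . ( d]
So the grammar is NOT LR(0).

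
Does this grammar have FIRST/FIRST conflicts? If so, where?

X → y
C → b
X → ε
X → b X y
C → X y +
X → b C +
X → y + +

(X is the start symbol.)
Yes. X → y / X → y '+' '+' on { 'y' }; X → b X y / X → b C '+' on { 'b' }; C → b / C → X y '+' on { 'b' }

FIRST sets of the non-terminals at (or reachable through a nullable prefix from) the front of some alternative:
  FIRST(X) = { 'b', 'y', ε }

Productions for X:
  X → y: FIRST = { 'y' }
  X → ε: FIRST = { ε }
  X → b X y: FIRST = { 'b' }
  X → b C +: FIRST = { 'b' }
  X → y + +: FIRST = { 'y' }
Productions for C:
  C → b: FIRST = { 'b' }
  C → X y +: FIRST = { 'b', 'y' }

Conflict for X: X → y and X → y + +
  Overlap: { 'y' }
Conflict for X: X → b X y and X → b C +
  Overlap: { 'b' }
Conflict for C: C → b and C → X y +
  Overlap: { 'b' }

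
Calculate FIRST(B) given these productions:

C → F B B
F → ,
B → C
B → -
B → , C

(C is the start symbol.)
FIRST sets of the other non-terminals involved (by the same procedure, iterated to a fixed point):
  FIRST(C) = { ',' }

From B → C:
  - C is a non-terminal: add FIRST(C) \ {ε} = { ',' }
    C is not nullable, so stop
From B → -:
  - '-' is a terminal: add '-' and stop
From B → , C:
  - ',' is a terminal: add ',' and stop

Collecting: FIRST(B) = { ',', '-' }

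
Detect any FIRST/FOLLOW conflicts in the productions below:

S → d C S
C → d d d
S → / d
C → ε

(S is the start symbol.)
Nullable non-terminals: C.

C: nullable alternative(s) C → ε; FOLLOW(C) = { '/', 'd' }
  C → d d d: FIRST \ {ε} = { 'd' } — overlaps FOLLOW(C) on { 'd' }: CONFLICT
  C → ε: FIRST \ {ε} = { } — this is the only nullable alternative, skip

S has no nullable alternative, so no FIRST/FOLLOW check is needed there.

So the grammar has 1 FIRST/FOLLOW conflict (marked CONFLICT above).

Answer: Yes. C → d d d with FOLLOW(C) on { 'd' }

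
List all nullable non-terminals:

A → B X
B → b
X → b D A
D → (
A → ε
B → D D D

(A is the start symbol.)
{ 'A' }

A non-terminal is nullable if it can derive ε (the empty string): either it has an ε-production, or it has a production whose right-hand side consists entirely of nullable non-terminals.

ε-productions: A → ε
So A is immediately nullable.
No further non-terminal can be added: every production for the remaining non-terminals contains a terminal or a non-nullable non-terminal.
Nullable = { 'A' }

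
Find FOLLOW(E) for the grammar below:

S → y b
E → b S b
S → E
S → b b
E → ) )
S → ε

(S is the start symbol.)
To compute FOLLOW(E), find every occurrence of E on a right-hand side N → α E β: add FIRST(β) \ {ε}, and if β is empty or nullable also add FOLLOW(N). Iterate to a fixed point.

In S → E: E is at the end, add FOLLOW(S)

The FOLLOW sets referred to above (computed the same way, to a fixed point):
  FOLLOW(S) = { $, 'b' }

Taking the union: FOLLOW(E) = { $, 'b' }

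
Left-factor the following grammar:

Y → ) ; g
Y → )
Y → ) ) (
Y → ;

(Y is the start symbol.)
Y → ) Y'
Y' → ; g
Y' → ε
Y' → ) (
Y → ;

Left-factoring transforms A → αβ₁ | αβ₂ into A → αA' and A' → β₁ | β₂
(α is the longest common prefix among the alternatives). Repeat until
no nonterminal has two alternatives with a common prefix.

Round 1: Y has alternatives sharing prefix ')'. Introduce Y': Y → ) Y'
  Add: Y' → ; g
  Add: Y' → ε
  Add: Y' → ) (

No remaining common prefixes — done.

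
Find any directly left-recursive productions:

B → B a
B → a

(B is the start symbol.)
Yes, B is left-recursive

Direct left recursion occurs when N → N α for some non-terminal N (the right-hand side begins with the left-hand side itself).

B → B a: LEFT RECURSIVE (starts with B)
B → a: starts with a

The grammar has direct left recursion on: B.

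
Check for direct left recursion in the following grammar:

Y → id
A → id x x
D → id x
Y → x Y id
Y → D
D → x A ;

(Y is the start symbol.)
Direct left recursion occurs when N → N α for some non-terminal N (the right-hand side begins with the left-hand side itself).

Y → id: starts with id
A → id x x: starts with id
D → id x: starts with id
Y → x Y id: starts with x
Y → D: starts with D
D → x A ;: starts with x

No direct left recursion found.

Answer: No direct left recursion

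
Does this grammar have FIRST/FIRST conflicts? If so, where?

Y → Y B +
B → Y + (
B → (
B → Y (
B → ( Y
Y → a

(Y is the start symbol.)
Yes. Y → Y B '+' / Y → a on { 'a' }; B → Y '+' '(' / B → Y '(' on { 'a' }; B → '(' / B → '(' Y on { '(' }

FIRST sets of the non-terminals at (or reachable through a nullable prefix from) the front of some alternative:
  FIRST(Y) = { 'a' }

Productions for Y:
  Y → Y B +: FIRST = { 'a' }
  Y → a: FIRST = { 'a' }
Productions for B:
  B → Y + (: FIRST = { 'a' }
  B → (: FIRST = { '(' }
  B → Y (: FIRST = { 'a' }
  B → ( Y: FIRST = { '(' }

Conflict for Y: Y → Y B + and Y → a
  Overlap: { 'a' }
Conflict for B: B → Y + ( and B → Y (
  Overlap: { 'a' }
Conflict for B: B → ( and B → ( Y
  Overlap: { '(' }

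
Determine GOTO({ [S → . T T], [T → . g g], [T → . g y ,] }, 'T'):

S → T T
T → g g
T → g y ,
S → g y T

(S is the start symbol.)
{ [S → T . T], [T → . g g], [T → . g y ,] }

GOTO(I, 'T') = CLOSURE({ [A → αX.β] : [A → α.Xβ] ∈ I, X = 'T' })

Items with dot before 'T', with the dot advanced:
  [S → . T T] → [S → T . T]
Closure of the advanced items:
  [S → T . T] has the dot before T: add [T → . g g], [T → . g y ,]

GOTO = { [S → T . T], [T → . g g], [T → . g y ,] }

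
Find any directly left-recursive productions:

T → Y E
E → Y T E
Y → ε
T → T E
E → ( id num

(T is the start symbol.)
Direct left recursion occurs when N → N α for some non-terminal N (the right-hand side begins with the left-hand side itself).

T → Y E: starts with Y
E → Y T E: starts with Y
Y → ε: starts with ε
T → T E: LEFT RECURSIVE (starts with T)
E → ( id num: starts with '('

The grammar has direct left recursion on: T.

Answer: Yes, T is left-recursive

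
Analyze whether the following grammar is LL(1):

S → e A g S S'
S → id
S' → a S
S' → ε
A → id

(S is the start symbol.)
No. Predict set conflict for S': { 'a' }

Relevant sets:
  FOLLOW(S') = { $, 'a' }

For S:
  PREDICT(S → e A g S S') = { 'e' }
  PREDICT(S → id) = { 'id' }
For S':
  PREDICT(S' → a S) = { 'a' }
  PREDICT(S' → ε) = { $, 'a' }
A has a single production, so nothing to check there.

Conflict found: Predict set conflict for S': { 'a' }
The grammar is NOT LL(1).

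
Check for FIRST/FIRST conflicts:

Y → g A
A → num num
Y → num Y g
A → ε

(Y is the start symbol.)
No FIRST/FIRST conflicts.

A FIRST/FIRST conflict occurs when two productions N → α and N → β for the same non-terminal have FIRST(α) ∩ FIRST(β) ≠ ∅ (with ε ∈ FIRST of a nullable right-hand side, so two nullable alternatives also conflict).

Productions for Y:
  Y → g A: FIRST = { 'g' }
  Y → num Y g: FIRST = { 'num' }
Productions for A:
  A → num num: FIRST = { 'num' }
  A → ε: FIRST = { ε }

All alternatives of each non-terminal have pairwise disjoint FIRST sets.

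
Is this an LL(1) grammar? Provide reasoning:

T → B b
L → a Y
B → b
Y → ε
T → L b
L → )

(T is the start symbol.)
Yes, the grammar is LL(1).

A grammar is LL(1) if for each non-terminal N with multiple productions, the predict sets of those productions are pairwise disjoint, where PREDICT(N → α) = (FIRST(α) \ {ε}) ∪ (FOLLOW(N) if α ⇒* ε).

Relevant sets:
  FIRST(B) = { 'b' }
  FIRST(L) = { ')', 'a' }

For T:
  PREDICT(T → B b) = { 'b' }
  PREDICT(T → L b) = { ')', 'a' }
For L:
  PREDICT(L → a Y) = { 'a' }
  PREDICT(L → ')') = { ')' }
B, Y have a single production, so nothing to check there.

All predict sets are disjoint. The grammar IS LL(1).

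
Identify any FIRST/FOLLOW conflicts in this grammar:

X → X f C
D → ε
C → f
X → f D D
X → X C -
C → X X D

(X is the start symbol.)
A FIRST/FOLLOW conflict occurs when a non-terminal N has a nullable alternative N → β (β ⇒* ε) and another alternative N → α with FIRST(α) ∩ FOLLOW(N) ≠ ∅: on such a lookahead the parser cannot decide between expanding α and letting N vanish via β.

Nullable non-terminals: D.
D has a nullable alternative but only one production, so nothing to check.

C, X have no nullable alternative, so no FIRST/FOLLOW check is needed there.

No FIRST/FOLLOW conflicts found.

Answer: No FIRST/FOLLOW conflicts.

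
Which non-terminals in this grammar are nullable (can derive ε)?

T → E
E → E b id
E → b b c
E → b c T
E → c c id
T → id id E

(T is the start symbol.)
There are no ε-productions, so no non-terminal can derive ε.
No non-terminals are nullable.

Answer: None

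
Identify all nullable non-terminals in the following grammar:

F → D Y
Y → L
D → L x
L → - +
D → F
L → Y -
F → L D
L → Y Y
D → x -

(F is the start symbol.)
None

There are no ε-productions, so no non-terminal can derive ε.
No non-terminals are nullable.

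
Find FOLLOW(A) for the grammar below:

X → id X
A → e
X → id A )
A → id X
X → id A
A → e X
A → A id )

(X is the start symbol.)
{ $, ')', 'id' }

To compute FOLLOW(A), find every occurrence of A on a right-hand side N → α A β: add FIRST(β) \ {ε}, and if β is empty or nullable also add FOLLOW(N). Iterate to a fixed point.

In X → id A ): A is followed by ')', add FIRST(')') \ {ε} = { ')' }
In X → id A: A is at the end, add FOLLOW(X)
In A → A id ): A is followed by id ')', add FIRST(id ')') \ {ε} = { 'id' }

The FOLLOW sets referred to above (computed the same way, to a fixed point):
  FOLLOW(X) = { $, ')', 'id' }

Taking the union: FOLLOW(A) = { $, ')', 'id' }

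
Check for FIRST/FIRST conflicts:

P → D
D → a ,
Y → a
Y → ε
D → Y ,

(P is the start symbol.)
Yes. D → a ',' / D → Y ',' on { 'a' }

FIRST sets of the non-terminals at (or reachable through a nullable prefix from) the front of some alternative:
  FIRST(Y) = { 'a', ε }

Productions for D:
  D → a ,: FIRST = { 'a' }
  D → Y ,: FIRST = { ',', 'a' }
Productions for Y:
  Y → a: FIRST = { 'a' }
  Y → ε: FIRST = { ε }
P has only one production, so no FIRST/FIRST conflict is possible there.

Conflict for D: D → a , and D → Y ,
  Overlap: { 'a' }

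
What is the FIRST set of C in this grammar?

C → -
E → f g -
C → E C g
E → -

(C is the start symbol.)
{ '-', 'f' }

To compute FIRST(C), examine every production with C on the left-hand side, reading each right-hand side left to right until a non-nullable symbol is reached.

FIRST sets of the other non-terminals involved (by the same procedure, iterated to a fixed point):
  FIRST(E) = { '-', 'f' }

From C → -:
  - '-' is a terminal: add '-' and stop
From C → E C g:
  - E is a non-terminal: add FIRST(E) \ {ε} = { '-', 'f' }
    E is not nullable, so stop

Collecting: FIRST(C) = { '-', 'f' }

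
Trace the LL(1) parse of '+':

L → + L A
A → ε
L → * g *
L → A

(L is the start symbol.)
LL(1) parsing maintains a stack (initially the start symbol over $) and the input. At each step: if the stack top is a terminal, match it against the current input token; if it is a non-terminal N, replace it with the RHS of M[N, lookahead] (the unique production whose predict set contains the lookahead).

Stack is shown with the top on the left.

Stack    Input  Action
----------------------
L $      + $    output L → + L A
+ L A $  + $    match '+'
L A $    $      output L → A
A A $    $      output A → ε
A $      $      output A → ε
$        $      accept

The string is accepted.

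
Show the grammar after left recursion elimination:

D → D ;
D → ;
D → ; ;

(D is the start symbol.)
D is directly left-recursive. The standard transformation for
  A → A α₁ | ... | A α_m | β₁ | ... | β_n
is
  A  → β₁ A' | ... | β_n A'
  A' → α₁ A' | ... | α_m A' | ε

D → ; becomes D → ; D'
D → ; ; becomes D → ; ; D'
D → D ; becomes D' → ; D'
Add D' → ε

Resulting grammar:
D → ; D'
D → ; ; D'
D' → ; D'
D' → ε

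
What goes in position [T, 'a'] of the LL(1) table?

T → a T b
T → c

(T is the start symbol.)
T → a T b

To find M[T, 'a'], we find productions for T where 'a' is in the predict set (PREDICT(N → α) = (FIRST(α) \ {ε}) ∪ (FOLLOW(N) if α ⇒* ε)).

T → a T b: PREDICT = { 'a' }
  'a' is in predict set, so this production goes in M[T, 'a']
T → c: PREDICT = { 'c' }

M[T, 'a'] = T → a T b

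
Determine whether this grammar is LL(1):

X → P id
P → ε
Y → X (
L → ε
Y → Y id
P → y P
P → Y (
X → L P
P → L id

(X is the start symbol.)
A grammar is LL(1) if for each non-terminal N with multiple productions, the predict sets of those productions are pairwise disjoint, where PREDICT(N → α) = (FIRST(α) \ {ε}) ∪ (FOLLOW(N) if α ⇒* ε).

Relevant sets:
  FIRST(P) = { '(', 'id', 'y', ε }
  FIRST(L) = { ε }
  FIRST(Y) = { '(', 'id', 'y' }
  FIRST(X) = { '(', 'id', 'y', ε }
  FOLLOW(X) = { $, '(' }
  FOLLOW(P) = { $, '(', 'id' }

For X:
  PREDICT(X → P id) = { '(', 'id', 'y' }
  PREDICT(X → L P) = { $, '(', 'id', 'y' }
For P:
  PREDICT(P → ε) = { $, '(', 'id' }
  PREDICT(P → y P) = { 'y' }
  PREDICT(P → Y '(') = { '(', 'id', 'y' }
  PREDICT(P → L id) = { 'id' }
For Y:
  PREDICT(Y → X '(') = { '(', 'id', 'y' }
  PREDICT(Y → Y id) = { '(', 'id', 'y' }
L has a single production, so nothing to check there.

Conflict found: Predict set conflict for X: { '(', 'id', 'y' }
The grammar is NOT LL(1).

Answer: No. Predict set conflict for X: { '(', 'id', 'y' }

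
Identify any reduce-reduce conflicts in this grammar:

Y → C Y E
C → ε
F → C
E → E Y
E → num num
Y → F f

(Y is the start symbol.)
Augment with Y' → Y and build the canonical LR(0) collection (I0 = CLOSURE({[Y' → . Y]}), then GOTO on every symbol after a dot until no new states appear). It has 10 states:
  I0: { [C → .], [F → . C], [Y → . C Y E], [Y → . F f], [Y' → . Y] }  — reduce
  I1: { [C → .], [F → . C], [F → C .], [Y → . C Y E], [Y → . F f], [Y → C . Y E] }  — 2 reduces
  I2: { [Y → F . f] }  — shift
  I3: { [Y' → Y .] }  — accept
  I4: { [Y → F f .] }  — reduce
  I5: { [E → . E Y], [E → . num num], [Y → C Y . E] }  — shift
  I6: { [C → .], [E → E . Y], [F → . C], [Y → . C Y E], [Y → . F f], [Y → C Y E .] }  — 2 reduces
  I7: { [E → num . num] }  — shift
  I8: { [E → num num .] }  — reduce
  I9: { [E → E Y .] }  — reduce

I1 contains complete items [C → .], [F → C .] — reduce-reduce conflict.
I6 contains complete items [C → .], [Y → C Y E .] — reduce-reduce conflict.

Answer: Yes — I1: [C → .] vs [F → C .]; I6: [C → .] vs [Y → C Y E .]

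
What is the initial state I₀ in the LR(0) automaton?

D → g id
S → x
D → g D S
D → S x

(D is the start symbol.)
First, augment the grammar with D' → D
I₀ = CLOSURE({ [D' → . D] }):
  [D' → . D] has the dot before D: add [D → . g id], [D → . g D S], [D → . S x]
  [D → . S x] has the dot before S: add [S → . x]
No further items can be added.

I₀ = { [D → . S x], [D → . g D S], [D → . g id], [D' → . D], [S → . x] }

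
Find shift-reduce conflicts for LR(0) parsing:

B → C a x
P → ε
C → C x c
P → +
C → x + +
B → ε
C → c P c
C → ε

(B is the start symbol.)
Yes — I0: [B → .] vs [C → . c P c]; I3: [P → .] vs [P → . +]

A shift-reduce conflict occurs when an LR(0) state has both:
  - a complete (reduce) item [A → α .] (dot at the end), and
  - a shift item [B → β . c γ] (dot before a terminal).

Augment with B' → B and build the canonical LR(0) collection (I0 = CLOSURE({[B' → . B]}), then GOTO on every symbol after a dot until no new states appear). It has 14 states:
  I0: { [B → . C a x], [B → .], [B' → . B], [C → . C x c], [C → . c P c], [C → . x + +], [C → .] }  — shift, 2 reduces
  I1: { [B' → B .] }  — accept
  I2: { [B → C . a x], [C → C . x c] }  — shift
  I3: { [C → c . P c], [P → . +], [P → .] }  — shift, reduce
  I4: { [C → x . + +] }  — shift
  I5: { [C → x + . +] }  — shift
  I6: { [C → x + + .] }  — reduce
  I7: { [P → + .] }  — reduce
  I8: { [C → c P . c] }  — shift
  I9: { [C → c P c .] }  — reduce
  I10: { [B → C a . x] }  — shift
  I11: { [C → C x . c] }  — shift
  I12: { [C → C x c .] }  — reduce
  I13: { [B → C a x .] }  — reduce

I0 contains reduce items [B → .], [C → .] and shift items [C → . c P c], [C → . x + +] — shift-reduce conflict.
I3 contains reduce item [P → .] and shift item [P → . +] — shift-reduce conflict.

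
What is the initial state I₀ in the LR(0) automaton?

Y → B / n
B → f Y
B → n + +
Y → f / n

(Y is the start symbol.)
First, augment the grammar with Y' → Y
I₀ = CLOSURE({ [Y' → . Y] }):
  [Y' → . Y] has the dot before Y: add [Y → . B / n], [Y → . f / n]
  [Y → . B / n] has the dot before B: add [B → . f Y], [B → . n + +]
No further items can be added.

I₀ = { [B → . f Y], [B → . n + +], [Y → . B / n], [Y → . f / n], [Y' → . Y] }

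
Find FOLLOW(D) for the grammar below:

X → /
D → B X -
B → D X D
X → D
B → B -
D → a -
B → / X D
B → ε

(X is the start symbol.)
In B → D X D: D is followed by X D, add FIRST(X D) \ {ε} = { '-', '/', 'a' }
In B → D X D: D is at the end, add FOLLOW(B)
In X → D: D is at the end, add FOLLOW(X)
In B → / X D: D is at the end, add FOLLOW(B)

The FOLLOW sets referred to above (computed the same way, to a fixed point):
  FOLLOW(B) = { '-', '/', 'a' }
  FOLLOW(X) = { $, '-', '/', 'a' }

Taking the union: FOLLOW(D) = { $, '-', '/', 'a' }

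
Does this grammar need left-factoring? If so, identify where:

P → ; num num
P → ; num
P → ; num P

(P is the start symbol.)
Yes, P has productions with common prefix '; num'

Left-factoring is needed when two productions for the same non-terminal
share a common prefix on the right-hand side.

Productions for P:
  P → ; num num
  P → ; num
  P → ; num P

Found common prefix '; num' in productions for P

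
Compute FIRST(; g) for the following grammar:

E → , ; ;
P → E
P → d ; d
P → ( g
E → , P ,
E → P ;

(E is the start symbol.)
To compute FIRST(; g), process the symbols left to right:
Symbol ; is a terminal. Add ';' and stop.
FIRST(; g) = { ';' }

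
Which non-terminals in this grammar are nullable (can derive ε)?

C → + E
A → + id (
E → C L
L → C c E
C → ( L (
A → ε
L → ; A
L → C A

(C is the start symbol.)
{ 'A' }

A non-terminal is nullable if it can derive ε (the empty string): either it has an ε-production, or it has a production whose right-hand side consists entirely of nullable non-terminals.

ε-productions: A → ε
So A is immediately nullable.
No further non-terminal can be added: every production for the remaining non-terminals contains a terminal or a non-nullable non-terminal.
Nullable = { 'A' }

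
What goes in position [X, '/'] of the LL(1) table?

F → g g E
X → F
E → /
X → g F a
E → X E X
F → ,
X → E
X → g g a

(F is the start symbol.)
X → E

To find M[X, '/'], we find productions for X where '/' is in the predict set (PREDICT(N → α) = (FIRST(α) \ {ε}) ∪ (FOLLOW(N) if α ⇒* ε)).

Relevant sets:
  FIRST(F) = { ',', 'g' }
  FIRST(E) = { ',', '/', 'g' }

X → F: PREDICT = { ',', 'g' }
X → g F a: PREDICT = { 'g' }
X → E: PREDICT = { ',', '/', 'g' }
  '/' is in predict set, so this production goes in M[X, '/']
X → g g a: PREDICT = { 'g' }

M[X, '/'] = X → E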